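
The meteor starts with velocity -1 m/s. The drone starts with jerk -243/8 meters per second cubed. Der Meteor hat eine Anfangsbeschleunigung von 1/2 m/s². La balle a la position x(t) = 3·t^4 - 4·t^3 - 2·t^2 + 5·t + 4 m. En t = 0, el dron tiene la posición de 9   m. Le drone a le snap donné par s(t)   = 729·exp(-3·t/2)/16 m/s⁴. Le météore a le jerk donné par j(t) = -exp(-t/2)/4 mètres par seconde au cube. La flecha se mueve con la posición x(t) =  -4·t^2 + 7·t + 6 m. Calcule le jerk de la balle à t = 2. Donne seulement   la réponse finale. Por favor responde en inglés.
j(2) = 120.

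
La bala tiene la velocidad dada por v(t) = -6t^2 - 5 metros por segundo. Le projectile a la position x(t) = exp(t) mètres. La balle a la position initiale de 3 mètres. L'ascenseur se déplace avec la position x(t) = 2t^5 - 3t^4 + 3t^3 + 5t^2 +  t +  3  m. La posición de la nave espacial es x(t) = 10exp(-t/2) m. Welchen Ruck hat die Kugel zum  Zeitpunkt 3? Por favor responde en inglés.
We must differentiate our velocity equation v(t) = -6·t^2 - 5 2 times. Differentiating velocity, we get acceleration: a(t) = -12·t. The derivative of acceleration gives jerk: j(t) = -12. From the given jerk equation j(t) = -12, we substitute t = 3 to get j = -12.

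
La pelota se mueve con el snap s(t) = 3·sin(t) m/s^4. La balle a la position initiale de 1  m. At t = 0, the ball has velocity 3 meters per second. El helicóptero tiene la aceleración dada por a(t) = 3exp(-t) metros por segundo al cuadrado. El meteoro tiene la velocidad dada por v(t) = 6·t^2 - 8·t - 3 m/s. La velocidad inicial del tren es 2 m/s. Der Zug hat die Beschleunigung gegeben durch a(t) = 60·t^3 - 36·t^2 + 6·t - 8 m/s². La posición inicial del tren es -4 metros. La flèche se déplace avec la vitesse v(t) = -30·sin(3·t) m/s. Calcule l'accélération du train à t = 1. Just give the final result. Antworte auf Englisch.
The acceleration at t = 1 is a = 22.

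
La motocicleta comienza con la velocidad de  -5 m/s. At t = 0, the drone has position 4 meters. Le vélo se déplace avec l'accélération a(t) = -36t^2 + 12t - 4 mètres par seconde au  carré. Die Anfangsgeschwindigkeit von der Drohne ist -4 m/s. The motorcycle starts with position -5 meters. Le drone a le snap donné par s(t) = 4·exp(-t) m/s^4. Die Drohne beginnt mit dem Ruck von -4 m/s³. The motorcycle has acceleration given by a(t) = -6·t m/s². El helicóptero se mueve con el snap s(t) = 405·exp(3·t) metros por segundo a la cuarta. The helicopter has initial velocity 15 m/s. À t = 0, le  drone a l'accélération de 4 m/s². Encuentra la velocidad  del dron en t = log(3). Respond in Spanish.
Debemos encontrar la integral de nuestra ecuación del snap s(t) = 4·exp(-t) 3 veces. Integrando el snap y usando la condición inicial j(0) = -4, obtenemos j(t) = -4·exp(-t). La integral de la sacudida, con a(0) = 4, da la aceleración: a(t) = 4·exp(-t). La antiderivada de la aceleración es la velocidad. Usando v(0) = -4, obtenemos v(t) = -4·exp(-t). Tenemos la velocidad v(t) = -4·exp(-t). Sustituyendo t = log(3): v(log(3)) = -4/3.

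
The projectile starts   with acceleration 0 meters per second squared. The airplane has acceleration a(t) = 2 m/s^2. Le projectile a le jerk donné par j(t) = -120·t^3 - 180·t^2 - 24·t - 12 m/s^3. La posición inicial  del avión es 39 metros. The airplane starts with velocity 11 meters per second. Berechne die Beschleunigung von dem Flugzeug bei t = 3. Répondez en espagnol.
De la ecuación de la aceleración a(t) = 2, sustituimos t = 3 para obtener a = 2.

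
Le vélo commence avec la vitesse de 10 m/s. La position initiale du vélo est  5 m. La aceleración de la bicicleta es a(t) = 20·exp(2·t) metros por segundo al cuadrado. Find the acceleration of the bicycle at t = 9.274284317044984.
From the given acceleration equation a(t) = 20·exp(2·t), we substitute t = 9.274284317044984 to get a = 2272851182.07701.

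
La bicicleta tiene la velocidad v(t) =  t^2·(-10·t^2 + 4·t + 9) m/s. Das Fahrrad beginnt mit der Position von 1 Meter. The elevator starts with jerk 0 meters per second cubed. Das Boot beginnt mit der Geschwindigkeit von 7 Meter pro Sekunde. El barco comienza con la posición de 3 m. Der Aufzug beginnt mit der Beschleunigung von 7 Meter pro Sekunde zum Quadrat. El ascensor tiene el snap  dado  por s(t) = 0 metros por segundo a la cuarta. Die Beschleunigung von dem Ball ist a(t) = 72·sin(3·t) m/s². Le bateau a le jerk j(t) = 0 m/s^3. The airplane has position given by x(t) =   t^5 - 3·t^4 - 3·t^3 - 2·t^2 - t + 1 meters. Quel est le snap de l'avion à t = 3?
Nous devons dériver notre équation de la position x(t) = t^5 - 3·t^4 - 3·t^3 - 2·t^2 - t + 1 4 fois. La dérivée de la position donne la vitesse: v(t) = 5·t^4 - 12·t^3 - 9·t^2 - 4·t - 1. En dérivant la vitesse, nous obtenons l'accélération: a(t) = 20·t^3 - 36·t^2 - 18·t - 4. En dérivant l'accélération, nous obtenons le jerk: j(t) = 60·t^2 - 72·t - 18. En prenant d/dt de j(t), nous trouvons s(t) = 120·t - 72. De l'équation du snap s(t) = 120·t - 72, nous substituons t = 3 pour obtenir s = 288.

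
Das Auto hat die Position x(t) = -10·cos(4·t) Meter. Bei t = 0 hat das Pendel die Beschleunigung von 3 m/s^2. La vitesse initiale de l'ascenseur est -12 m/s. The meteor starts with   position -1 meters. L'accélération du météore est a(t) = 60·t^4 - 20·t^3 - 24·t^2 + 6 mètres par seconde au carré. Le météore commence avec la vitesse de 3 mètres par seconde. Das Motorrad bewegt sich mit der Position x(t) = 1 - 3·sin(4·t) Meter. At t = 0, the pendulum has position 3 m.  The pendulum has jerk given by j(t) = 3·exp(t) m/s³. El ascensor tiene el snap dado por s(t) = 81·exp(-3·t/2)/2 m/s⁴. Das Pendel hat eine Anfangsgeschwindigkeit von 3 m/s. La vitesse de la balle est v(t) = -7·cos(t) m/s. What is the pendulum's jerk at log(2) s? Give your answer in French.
En utilisant j(t) = 3·exp(t) et en substituant t = log(2), nous trouvons j = 6.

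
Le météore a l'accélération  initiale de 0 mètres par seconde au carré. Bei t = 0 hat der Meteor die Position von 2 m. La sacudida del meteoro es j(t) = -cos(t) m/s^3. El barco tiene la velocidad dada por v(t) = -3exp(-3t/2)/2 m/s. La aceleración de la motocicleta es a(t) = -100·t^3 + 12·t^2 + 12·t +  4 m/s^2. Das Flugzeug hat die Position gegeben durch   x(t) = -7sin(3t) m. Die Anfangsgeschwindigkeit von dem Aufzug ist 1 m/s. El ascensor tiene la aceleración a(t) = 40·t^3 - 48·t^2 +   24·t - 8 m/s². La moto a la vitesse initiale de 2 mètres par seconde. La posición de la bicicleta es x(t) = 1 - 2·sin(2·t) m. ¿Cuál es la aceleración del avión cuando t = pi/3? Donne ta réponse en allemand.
Um dies zu lösen, müssen wir 2 Ableitungen unserer Gleichung für die Position x(t) = -7·sin(3·t) nehmen. Die Ableitung von der Position ergibt die Geschwindigkeit: v(t) = -21·cos(3·t). Die Ableitung von der Geschwindigkeit ergibt die Beschleunigung: a(t) = 63·sin(3·t). Aus der Gleichung für die Beschleunigung a(t) = 63·sin(3·t), setzen wir t = pi/3 ein und erhalten a = 0.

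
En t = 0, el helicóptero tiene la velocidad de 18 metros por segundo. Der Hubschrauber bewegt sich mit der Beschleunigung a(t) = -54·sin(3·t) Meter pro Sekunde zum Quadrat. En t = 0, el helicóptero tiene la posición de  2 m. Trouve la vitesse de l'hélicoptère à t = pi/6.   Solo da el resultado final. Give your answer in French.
La vitesse à t = pi/6 est v = 0.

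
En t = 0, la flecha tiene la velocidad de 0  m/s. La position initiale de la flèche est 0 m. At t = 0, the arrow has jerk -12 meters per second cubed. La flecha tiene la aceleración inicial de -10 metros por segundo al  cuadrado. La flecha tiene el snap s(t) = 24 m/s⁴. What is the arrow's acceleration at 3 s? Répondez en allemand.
Wir müssen unsere Gleichung für den Snap s(t) = 24 2-mal integrieren. Durch Integration von dem Snap und Verwendung der Anfangsbedingung j(0) = -12, erhalten wir j(t) = 24·t - 12. Die Stammfunktion von dem Ruck ist die Beschleunigung. Mit a(0) = -10 erhalten wir a(t) = 12·t^2 - 12·t - 10. Aus der Gleichung für die Beschleunigung a(t) = 12·t^2 - 12·t - 10, setzen wir t = 3 ein und erhalten a = 62.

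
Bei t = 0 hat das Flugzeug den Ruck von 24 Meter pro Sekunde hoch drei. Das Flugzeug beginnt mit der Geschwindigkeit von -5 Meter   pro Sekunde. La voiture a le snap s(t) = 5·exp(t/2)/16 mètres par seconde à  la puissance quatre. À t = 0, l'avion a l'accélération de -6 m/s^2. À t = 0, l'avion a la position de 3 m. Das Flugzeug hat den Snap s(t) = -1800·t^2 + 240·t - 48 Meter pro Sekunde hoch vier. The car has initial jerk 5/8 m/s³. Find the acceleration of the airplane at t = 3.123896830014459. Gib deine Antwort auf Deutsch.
Wir müssen unsere Gleichung für den Snap s(t) = -1800·t^2 + 240·t - 48 2-mal integrieren. Mit ∫s(t)dt und Anwendung von j(0) = 24, finden wir j(t) = -600·t^3 + 120·t^2 - 48·t + 24. Die Stammfunktion von dem Ruck ist die Beschleunigung. Mit a(0) = -6 erhalten wir a(t) = -150·t^4 + 40·t^3 - 24·t^2 + 24·t - 6. Mit a(t) = -150·t^4 + 40·t^3 - 24·t^2 + 24·t - 6 und Einsetzen von t = 3.123896830014459, finden wir a = -13230.7510197949.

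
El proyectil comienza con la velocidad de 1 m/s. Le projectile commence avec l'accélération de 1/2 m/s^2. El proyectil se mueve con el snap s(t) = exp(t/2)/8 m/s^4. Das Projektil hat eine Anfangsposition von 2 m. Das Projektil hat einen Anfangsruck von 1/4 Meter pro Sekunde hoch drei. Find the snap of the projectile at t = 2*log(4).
From the given snap equation s(t) = exp(t/2)/8, we substitute t = 2*log(4) to get s = 1/2.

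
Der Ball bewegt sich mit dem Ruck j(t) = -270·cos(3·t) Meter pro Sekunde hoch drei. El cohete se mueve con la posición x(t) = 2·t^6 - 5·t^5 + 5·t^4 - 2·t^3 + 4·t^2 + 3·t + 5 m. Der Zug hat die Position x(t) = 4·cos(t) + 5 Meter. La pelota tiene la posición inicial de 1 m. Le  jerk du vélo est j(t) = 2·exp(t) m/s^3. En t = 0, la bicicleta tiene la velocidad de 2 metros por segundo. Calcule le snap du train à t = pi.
Nous devons dériver notre équation de la position x(t) = 4·cos(t) + 5 4 fois. En dérivant la position, nous obtenons la vitesse: v(t) = -4·sin(t). En dérivant la vitesse, nous obtenons l'accélération: a(t) = -4·cos(t). En prenant d/dt de a(t), nous trouvons j(t) = 4·sin(t). En dérivant le jerk, nous obtenons le snap: s(t) = 4·cos(t). Nous avons le snap s(t) = 4·cos(t). En substituant t = pi: s(pi) = -4.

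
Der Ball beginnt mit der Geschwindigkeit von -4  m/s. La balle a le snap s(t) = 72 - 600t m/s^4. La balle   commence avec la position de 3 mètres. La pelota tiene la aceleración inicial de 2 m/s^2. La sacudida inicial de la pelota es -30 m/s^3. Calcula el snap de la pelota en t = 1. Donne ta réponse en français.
Nous avons le snap s(t) = 72 - 600·t. En substituant t = 1: s(1) = -528.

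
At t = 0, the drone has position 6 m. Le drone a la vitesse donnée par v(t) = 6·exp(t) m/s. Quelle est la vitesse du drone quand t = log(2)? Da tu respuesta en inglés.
Using v(t) = 6·exp(t) and substituting t = log(2), we find v = 12.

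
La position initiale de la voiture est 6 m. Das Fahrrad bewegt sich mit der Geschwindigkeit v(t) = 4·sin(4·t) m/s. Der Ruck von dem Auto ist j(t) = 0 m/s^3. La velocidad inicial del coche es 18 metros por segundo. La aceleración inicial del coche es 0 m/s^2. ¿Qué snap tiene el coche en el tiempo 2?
Partiendo de la sacudida j(t) = 0, tomamos 1 derivada. Derivando la sacudida, obtenemos el snap: s(t) = 0. Tenemos el snap s(t) = 0. Sustituyendo t = 2: s(2) = 0.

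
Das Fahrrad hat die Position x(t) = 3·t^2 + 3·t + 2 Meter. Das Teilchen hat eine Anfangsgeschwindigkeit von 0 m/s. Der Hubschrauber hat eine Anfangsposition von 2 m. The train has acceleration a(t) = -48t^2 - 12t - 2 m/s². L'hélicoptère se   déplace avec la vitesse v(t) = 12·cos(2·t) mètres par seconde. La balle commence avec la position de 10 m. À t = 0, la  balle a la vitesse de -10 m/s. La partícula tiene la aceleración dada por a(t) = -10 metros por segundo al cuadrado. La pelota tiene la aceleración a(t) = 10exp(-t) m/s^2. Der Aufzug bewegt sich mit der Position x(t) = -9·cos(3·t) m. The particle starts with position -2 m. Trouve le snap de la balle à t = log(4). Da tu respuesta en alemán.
Ausgehend von der Beschleunigung a(t) = 10·exp(-t), nehmen wir 2 Ableitungen. Durch Ableiten von der Beschleunigung erhalten wir den Ruck: j(t) = -10·exp(-t). Mit d/dt von j(t) finden wir s(t) = 10·exp(-t). Aus der Gleichung für den Snap s(t) = 10·exp(-t), setzen wir t = log(4) ein und erhalten s = 5/2.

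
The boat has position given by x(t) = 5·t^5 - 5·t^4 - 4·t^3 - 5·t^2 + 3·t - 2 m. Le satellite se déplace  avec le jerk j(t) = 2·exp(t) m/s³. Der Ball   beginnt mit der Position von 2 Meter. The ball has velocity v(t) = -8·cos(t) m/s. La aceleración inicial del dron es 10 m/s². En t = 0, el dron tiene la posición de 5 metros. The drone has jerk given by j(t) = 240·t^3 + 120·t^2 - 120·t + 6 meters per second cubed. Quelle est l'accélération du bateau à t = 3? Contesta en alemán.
Um dies zu lösen, müssen wir 2 Ableitungen unserer Gleichung für die Position x(t) = 5·t^5 - 5·t^4 - 4·t^3 - 5·t^2 + 3·t - 2 nehmen. Mit d/dt von x(t) finden wir v(t) = 25·t^4 - 20·t^3 - 12·t^2 - 10·t + 3. Durch Ableiten von der Geschwindigkeit erhalten wir die Beschleunigung: a(t) = 100·t^3 - 60·t^2 - 24·t - 10. Aus der Gleichung für die Beschleunigung a(t) = 100·t^3 - 60·t^2 - 24·t - 10, setzen wir t = 3 ein und erhalten a = 2078.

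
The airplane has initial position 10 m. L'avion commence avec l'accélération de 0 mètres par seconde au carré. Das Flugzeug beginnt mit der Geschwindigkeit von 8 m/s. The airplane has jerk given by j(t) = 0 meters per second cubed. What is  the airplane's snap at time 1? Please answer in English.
Starting from jerk j(t) = 0, we take 1 derivative. Differentiating jerk, we get snap: s(t) = 0. We have snap s(t) = 0. Substituting t = 1: s(1) = 0.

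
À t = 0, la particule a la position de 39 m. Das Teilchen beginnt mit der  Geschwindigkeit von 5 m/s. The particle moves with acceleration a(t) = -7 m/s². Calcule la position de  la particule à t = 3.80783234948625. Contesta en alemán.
Ausgehend von der Beschleunigung a(t) = -7, nehmen wir 2 Stammfunktionen. Das Integral von der Beschleunigung ist die Geschwindigkeit. Mit v(0) = 5 erhalten wir v(t) = 5 - 7·t. Das Integral von der Geschwindigkeit, mit x(0) = 39, ergibt die Position: x(t) = -7·t^2/2 + 5·t + 39. Wir haben die Position x(t) = -7·t^2/2 + 5·t + 39. Durch Einsetzen von t = 3.80783234948625: x(3.80783234948625) = 7.29060654115234.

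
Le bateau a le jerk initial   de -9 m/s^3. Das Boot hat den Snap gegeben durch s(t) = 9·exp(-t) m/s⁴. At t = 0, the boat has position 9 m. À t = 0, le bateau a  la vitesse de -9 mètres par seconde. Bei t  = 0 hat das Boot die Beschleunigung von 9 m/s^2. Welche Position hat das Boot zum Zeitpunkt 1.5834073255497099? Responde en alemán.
Ausgehend von dem Snap s(t) = 9·exp(-t), nehmen wir 4 Stammfunktionen. Durch Integration von dem Snap und Verwendung der Anfangsbedingung j(0) = -9, erhalten wir j(t) = -9·exp(-t). Die Stammfunktion von dem Ruck, mit a(0) = 9, ergibt die Beschleunigung: a(t) = 9·exp(-t). Das Integral von der Beschleunigung ist die Geschwindigkeit. Mit v(0) = -9 erhalten wir v(t) = -9·exp(-t). Durch Integration von der Geschwindigkeit und Verwendung der Anfangsbedingung x(0) = 9, erhalten wir x(t) = 9·exp(-t). Wir haben die Position x(t) = 9·exp(-t). Durch Einsetzen von t = 1.5834073255497099: x(1.5834073255497099) = 1.84747021474587.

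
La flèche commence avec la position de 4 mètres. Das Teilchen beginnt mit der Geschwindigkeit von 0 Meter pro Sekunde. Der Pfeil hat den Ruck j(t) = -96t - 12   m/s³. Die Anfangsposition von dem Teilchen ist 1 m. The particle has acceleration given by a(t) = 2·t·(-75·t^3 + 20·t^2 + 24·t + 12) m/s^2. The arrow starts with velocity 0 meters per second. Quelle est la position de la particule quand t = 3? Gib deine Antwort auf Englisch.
To find the answer, we compute 2 integrals of a(t) = 2·t·(-75·t^3 + 20·t^2 + 24·t + 12). Finding the antiderivative of a(t) and using v(0) = 0: v(t) = t^2·(-30·t^3 + 10·t^2 + 16·t + 12). The antiderivative of velocity, with x(0) = 1, gives position: x(t) = -5·t^6 + 2·t^5 + 4·t^4 + 4·t^3 + 1. We have position x(t) = -5·t^6 + 2·t^5 + 4·t^4 + 4·t^3 + 1. Substituting t = 3: x(3) = -2726.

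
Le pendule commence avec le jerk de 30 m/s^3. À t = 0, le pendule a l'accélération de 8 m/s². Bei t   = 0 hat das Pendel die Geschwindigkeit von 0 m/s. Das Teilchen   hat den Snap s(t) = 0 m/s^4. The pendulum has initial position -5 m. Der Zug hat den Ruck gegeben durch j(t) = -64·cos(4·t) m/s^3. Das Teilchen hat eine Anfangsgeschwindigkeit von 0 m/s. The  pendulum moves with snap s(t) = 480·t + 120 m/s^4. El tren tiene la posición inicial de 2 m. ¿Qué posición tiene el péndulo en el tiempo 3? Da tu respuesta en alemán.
Wir müssen das Integral unserer Gleichung für den Snap s(t) = 480·t + 120 4-mal finden. Mit ∫s(t)dt und Anwendung von j(0) = 30, finden wir j(t) = 240·t^2 + 120·t + 30. Das Integral von dem Ruck ist die Beschleunigung. Mit a(0) = 8 erhalten wir a(t) = 80·t^3 + 60·t^2 + 30·t + 8. Das Integral von der Beschleunigung, mit v(0) = 0, ergibt die Geschwindigkeit: v(t) = t·(20·t^3 + 20·t^2 + 15·t + 8). Die Stammfunktion von der Geschwindigkeit, mit x(0) = -5, ergibt die Position: x(t) = 4·t^5 + 5·t^4 + 5·t^3 + 4·t^2 - 5. Aus der Gleichung für die Position x(t) = 4·t^5 + 5·t^4 + 5·t^3 + 4·t^2 - 5, setzen wir t = 3 ein und erhalten x = 1543.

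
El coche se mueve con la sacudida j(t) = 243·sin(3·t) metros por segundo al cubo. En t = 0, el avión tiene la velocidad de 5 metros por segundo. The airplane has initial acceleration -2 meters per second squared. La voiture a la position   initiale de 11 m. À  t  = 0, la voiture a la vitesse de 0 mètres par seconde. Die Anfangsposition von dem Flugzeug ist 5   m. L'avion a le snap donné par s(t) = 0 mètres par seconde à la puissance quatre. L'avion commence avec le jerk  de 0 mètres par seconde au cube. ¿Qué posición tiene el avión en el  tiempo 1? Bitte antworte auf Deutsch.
Wir müssen die Stammfunktion unserer Gleichung für den Snap s(t) = 0 4-mal finden. Mit ∫s(t)dt und Anwendung von j(0) = 0, finden wir j(t) = 0. Mit ∫j(t)dt und Anwendung von a(0) = -2, finden wir a(t) = -2. Die Stammfunktion von der Beschleunigung ist die Geschwindigkeit. Mit v(0) = 5 erhalten wir v(t) = 5 - 2·t. Durch Integration von der Geschwindigkeit und Verwendung der Anfangsbedingung x(0) = 5, erhalten wir x(t) = -t^2 + 5·t + 5. Wir haben die Position x(t) = -t^2 + 5·t + 5. Durch Einsetzen von t = 1: x(1) = 9.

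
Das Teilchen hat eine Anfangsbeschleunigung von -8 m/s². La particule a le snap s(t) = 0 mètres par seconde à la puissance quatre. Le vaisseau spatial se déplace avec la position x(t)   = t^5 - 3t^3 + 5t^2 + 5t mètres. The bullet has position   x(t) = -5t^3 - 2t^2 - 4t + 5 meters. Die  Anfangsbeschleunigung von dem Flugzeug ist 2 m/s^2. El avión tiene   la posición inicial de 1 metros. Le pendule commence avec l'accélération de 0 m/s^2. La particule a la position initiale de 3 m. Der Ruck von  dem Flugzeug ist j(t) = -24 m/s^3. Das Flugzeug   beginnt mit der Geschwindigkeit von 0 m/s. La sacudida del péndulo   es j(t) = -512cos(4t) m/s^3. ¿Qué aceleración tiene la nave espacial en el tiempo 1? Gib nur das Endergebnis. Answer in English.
a(1) = 12.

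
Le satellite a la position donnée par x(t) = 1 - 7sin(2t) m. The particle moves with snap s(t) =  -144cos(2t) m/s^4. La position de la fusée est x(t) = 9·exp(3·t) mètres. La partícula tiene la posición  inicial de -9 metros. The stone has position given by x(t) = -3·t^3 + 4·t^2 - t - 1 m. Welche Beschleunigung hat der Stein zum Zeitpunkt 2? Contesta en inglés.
We must differentiate our position equation x(t) = -3·t^3 + 4·t^2 - t - 1 2 times. Taking d/dt of x(t), we find v(t) = -9·t^2 + 8·t - 1. The derivative of velocity gives acceleration: a(t) = 8 - 18·t. From the given acceleration equation a(t) = 8 - 18·t, we substitute t = 2 to get a = -28.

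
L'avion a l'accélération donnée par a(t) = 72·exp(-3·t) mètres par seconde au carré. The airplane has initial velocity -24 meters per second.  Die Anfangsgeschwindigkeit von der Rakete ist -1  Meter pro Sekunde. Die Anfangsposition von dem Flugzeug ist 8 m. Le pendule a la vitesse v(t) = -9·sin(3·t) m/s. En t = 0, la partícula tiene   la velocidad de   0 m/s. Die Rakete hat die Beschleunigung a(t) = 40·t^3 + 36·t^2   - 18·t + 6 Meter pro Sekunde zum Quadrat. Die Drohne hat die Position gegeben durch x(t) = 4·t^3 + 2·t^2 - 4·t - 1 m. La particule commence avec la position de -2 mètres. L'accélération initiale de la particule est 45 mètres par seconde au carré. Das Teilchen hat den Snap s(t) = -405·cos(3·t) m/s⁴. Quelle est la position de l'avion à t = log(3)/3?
Nous devons intégrer notre équation de l'accélération a(t) = 72·exp(-3·t) 2 fois. En intégrant l'accélération et en utilisant la condition initiale v(0) = -24, nous obtenons v(t) = -24·exp(-3·t). L'intégrale de la vitesse est la position. En utilisant x(0) = 8, nous obtenons x(t) = 8·exp(-3·t). En utilisant x(t) = 8·exp(-3·t) et en substituant t = log(3)/3, nous trouvons x = 8/3.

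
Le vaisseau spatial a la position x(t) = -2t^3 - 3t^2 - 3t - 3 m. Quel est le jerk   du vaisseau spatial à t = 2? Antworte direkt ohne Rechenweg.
Le jerk à t = 2 est j = -12.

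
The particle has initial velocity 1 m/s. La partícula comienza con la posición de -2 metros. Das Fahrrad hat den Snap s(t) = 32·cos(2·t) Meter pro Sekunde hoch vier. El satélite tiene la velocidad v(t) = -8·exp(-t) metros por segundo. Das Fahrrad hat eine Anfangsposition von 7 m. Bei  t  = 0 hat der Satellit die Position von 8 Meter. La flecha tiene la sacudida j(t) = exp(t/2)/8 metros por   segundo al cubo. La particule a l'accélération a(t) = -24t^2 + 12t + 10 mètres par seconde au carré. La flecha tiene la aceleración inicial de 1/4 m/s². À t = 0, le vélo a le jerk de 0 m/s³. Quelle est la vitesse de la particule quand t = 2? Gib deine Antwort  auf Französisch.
En partant de l'accélération a(t) = -24·t^2 + 12·t + 10, nous prenons 1 primitive. L'intégrale de l'accélération est la vitesse. En utilisant v(0) = 1, nous obtenons v(t) = -8·t^3 + 6·t^2 + 10·t + 1. En utilisant v(t) = -8·t^3 + 6·t^2 + 10·t + 1 et en substituant t = 2, nous trouvons v = -19.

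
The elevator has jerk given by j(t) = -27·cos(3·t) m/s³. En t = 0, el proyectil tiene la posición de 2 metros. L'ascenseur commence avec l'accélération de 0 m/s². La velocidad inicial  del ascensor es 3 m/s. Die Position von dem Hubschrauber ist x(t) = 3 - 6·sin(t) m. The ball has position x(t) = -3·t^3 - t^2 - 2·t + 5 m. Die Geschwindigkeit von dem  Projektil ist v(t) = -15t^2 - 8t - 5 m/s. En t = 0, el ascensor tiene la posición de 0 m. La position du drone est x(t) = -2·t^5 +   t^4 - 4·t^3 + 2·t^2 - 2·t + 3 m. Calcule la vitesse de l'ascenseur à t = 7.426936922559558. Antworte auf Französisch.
Pour résoudre ceci, nous devons prendre 2 intégrales de notre équation du jerk j(t) = -27·cos(3·t). En prenant ∫j(t)dt et en appliquant a(0) = 0, nous trouvons a(t) = -9·sin(3·t). En prenant ∫a(t)dt et en appliquant v(0) = 3, nous trouvons v(t) = 3·cos(3·t). De l'équation de la vitesse v(t) = 3·cos(3·t), nous substituons t = 7.426936922559558 pour obtenir v = -2.87502125288505.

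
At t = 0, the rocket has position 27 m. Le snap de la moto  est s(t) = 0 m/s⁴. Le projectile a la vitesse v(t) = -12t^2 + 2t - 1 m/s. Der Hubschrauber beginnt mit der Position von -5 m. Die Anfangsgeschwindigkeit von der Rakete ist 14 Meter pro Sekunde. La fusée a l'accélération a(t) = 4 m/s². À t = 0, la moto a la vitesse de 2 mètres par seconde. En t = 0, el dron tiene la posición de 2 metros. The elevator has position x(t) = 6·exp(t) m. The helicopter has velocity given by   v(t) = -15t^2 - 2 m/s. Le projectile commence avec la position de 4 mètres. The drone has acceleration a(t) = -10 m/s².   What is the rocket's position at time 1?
Starting from acceleration a(t) = 4, we take 2 integrals. Finding the integral of a(t) and using v(0) = 14: v(t) = 4·t + 14. Finding the integral of v(t) and using x(0) = 27: x(t) = 2·t^2 + 14·t + 27. We have position x(t) = 2·t^2 + 14·t + 27. Substituting t = 1: x(1) = 43.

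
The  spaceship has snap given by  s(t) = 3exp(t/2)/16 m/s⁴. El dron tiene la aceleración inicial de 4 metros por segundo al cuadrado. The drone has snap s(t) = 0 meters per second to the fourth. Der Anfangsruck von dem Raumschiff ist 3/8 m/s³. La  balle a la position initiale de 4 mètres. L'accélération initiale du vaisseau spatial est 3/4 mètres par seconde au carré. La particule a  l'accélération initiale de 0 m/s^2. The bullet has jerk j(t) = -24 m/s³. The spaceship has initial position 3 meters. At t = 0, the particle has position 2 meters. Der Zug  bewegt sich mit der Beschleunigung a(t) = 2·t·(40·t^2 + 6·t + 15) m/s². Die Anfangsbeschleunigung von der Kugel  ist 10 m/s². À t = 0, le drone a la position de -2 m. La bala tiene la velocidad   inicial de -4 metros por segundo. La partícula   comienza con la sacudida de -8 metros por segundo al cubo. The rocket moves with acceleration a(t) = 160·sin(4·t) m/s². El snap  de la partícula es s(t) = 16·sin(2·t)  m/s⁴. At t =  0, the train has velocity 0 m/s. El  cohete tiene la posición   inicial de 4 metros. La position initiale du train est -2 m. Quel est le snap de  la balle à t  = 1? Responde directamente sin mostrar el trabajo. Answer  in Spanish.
La respuesta es 0.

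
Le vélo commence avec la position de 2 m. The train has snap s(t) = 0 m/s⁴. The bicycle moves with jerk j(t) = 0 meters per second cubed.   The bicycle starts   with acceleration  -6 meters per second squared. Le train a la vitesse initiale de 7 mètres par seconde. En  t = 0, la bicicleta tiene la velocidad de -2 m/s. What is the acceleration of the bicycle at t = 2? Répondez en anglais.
Starting from jerk j(t) = 0, we take 1 antiderivative. The antiderivative of jerk, with a(0) = -6, gives acceleration: a(t) = -6. We have acceleration a(t) = -6. Substituting t = 2: a(2) = -6.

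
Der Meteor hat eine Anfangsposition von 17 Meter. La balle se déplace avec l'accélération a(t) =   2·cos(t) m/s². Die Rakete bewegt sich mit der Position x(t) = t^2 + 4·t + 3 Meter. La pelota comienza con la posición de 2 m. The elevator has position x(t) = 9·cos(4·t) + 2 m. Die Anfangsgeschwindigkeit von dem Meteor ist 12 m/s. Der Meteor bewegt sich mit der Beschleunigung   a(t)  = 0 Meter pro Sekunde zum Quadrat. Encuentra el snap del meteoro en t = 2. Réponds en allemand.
Um dies zu lösen, müssen wir 2 Ableitungen unserer Gleichung für die Beschleunigung a(t) = 0 nehmen. Durch Ableiten von der Beschleunigung erhalten wir den Ruck: j(t) = 0. Mit d/dt von j(t) finden wir s(t) = 0. Aus der Gleichung für den Snap s(t) = 0, setzen wir t = 2 ein und erhalten s = 0.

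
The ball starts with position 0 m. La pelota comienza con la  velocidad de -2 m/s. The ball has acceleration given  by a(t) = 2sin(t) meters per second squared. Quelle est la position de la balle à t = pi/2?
Nous devons trouver la primitive de notre équation de l'accélération a(t) = 2·sin(t) 2 fois. La primitive de l'accélération est la vitesse. En utilisant v(0) = -2, nous obtenons v(t) = -2·cos(t). L'intégrale de la vitesse est la position. En utilisant x(0) = 0, nous obtenons x(t) = -2·sin(t). De l'équation de la position x(t) = -2·sin(t), nous substituons t = pi/2 pour obtenir x = -2.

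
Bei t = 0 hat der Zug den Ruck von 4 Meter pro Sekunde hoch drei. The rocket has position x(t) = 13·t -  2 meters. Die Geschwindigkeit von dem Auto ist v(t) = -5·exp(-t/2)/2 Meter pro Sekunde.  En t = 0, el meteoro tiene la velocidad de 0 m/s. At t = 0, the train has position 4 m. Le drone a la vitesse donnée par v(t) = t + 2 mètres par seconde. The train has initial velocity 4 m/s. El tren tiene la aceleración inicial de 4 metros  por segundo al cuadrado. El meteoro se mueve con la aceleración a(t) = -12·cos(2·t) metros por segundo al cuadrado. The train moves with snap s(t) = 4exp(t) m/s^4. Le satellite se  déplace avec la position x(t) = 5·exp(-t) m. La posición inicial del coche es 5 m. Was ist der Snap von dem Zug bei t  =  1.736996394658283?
Wir haben den Snap s(t) = 4·exp(t). Durch Einsetzen von t = 1.736996394658283: s(1.736996394658283) = 22.7210261021113.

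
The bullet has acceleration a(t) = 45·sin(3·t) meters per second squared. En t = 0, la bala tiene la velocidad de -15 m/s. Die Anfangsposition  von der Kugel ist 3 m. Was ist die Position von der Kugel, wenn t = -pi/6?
Wir müssen unsere Gleichung für die Beschleunigung a(t) = 45·sin(3·t) 2-mal integrieren. Die Stammfunktion von der Beschleunigung ist die Geschwindigkeit. Mit v(0) = -15 erhalten wir v(t) = -15·cos(3·t). Das Integral von der Geschwindigkeit, mit x(0) = 3, ergibt die Position: x(t) = 3 - 5·sin(3·t). Wir haben die Position x(t) = 3 - 5·sin(3·t). Durch Einsetzen von t = -pi/6: x(-pi/6) = 8.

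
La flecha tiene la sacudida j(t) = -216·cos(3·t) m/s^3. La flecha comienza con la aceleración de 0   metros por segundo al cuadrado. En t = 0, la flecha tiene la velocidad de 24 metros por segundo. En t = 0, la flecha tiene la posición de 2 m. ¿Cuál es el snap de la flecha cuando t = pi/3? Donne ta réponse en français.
En partant du jerk j(t) = -216·cos(3·t), nous prenons 1 dérivée. En prenant d/dt de j(t), nous trouvons s(t) = 648·sin(3·t). De l'équation du snap s(t) = 648·sin(3·t), nous substituons t = pi/3 pour obtenir s = 0.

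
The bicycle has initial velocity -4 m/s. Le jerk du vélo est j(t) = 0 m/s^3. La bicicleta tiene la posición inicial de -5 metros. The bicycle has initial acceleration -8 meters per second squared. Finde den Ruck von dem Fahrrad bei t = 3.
Aus der Gleichung für den Ruck j(t) = 0, setzen wir t = 3 ein und erhalten j = 0.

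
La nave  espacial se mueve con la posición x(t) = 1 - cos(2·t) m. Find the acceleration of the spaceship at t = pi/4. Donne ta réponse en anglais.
Starting from position x(t) = 1 - cos(2·t), we take 2 derivatives. Taking d/dt of x(t), we find v(t) = 2·sin(2·t). Differentiating velocity, we get acceleration: a(t) = 4·cos(2·t). From the given acceleration equation a(t) = 4·cos(2·t), we substitute t = pi/4 to get a = 0.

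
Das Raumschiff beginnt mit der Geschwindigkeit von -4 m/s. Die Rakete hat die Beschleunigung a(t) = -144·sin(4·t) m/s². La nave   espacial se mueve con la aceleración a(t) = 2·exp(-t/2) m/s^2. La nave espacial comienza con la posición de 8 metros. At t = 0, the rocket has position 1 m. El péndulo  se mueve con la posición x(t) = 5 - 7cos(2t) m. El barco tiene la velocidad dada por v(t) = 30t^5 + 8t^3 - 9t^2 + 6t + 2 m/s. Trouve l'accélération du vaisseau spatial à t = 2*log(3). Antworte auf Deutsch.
Aus der Gleichung für die Beschleunigung a(t) = 2·exp(-t/2), setzen wir t = 2*log(3) ein und erhalten a = 2/3.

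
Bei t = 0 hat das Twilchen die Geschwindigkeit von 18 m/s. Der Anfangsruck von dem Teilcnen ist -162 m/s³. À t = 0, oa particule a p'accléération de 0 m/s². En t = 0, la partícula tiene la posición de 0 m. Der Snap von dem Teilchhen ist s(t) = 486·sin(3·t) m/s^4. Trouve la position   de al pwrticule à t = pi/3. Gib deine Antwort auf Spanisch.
Debemos encontrar la antiderivada de nuestra ecuación del snap s(t) = 486·sin(3·t) 4 veces. Tomando ∫s(t)dt y aplicando j(0) = -162, encontramos j(t) = -162·cos(3·t). Tomando ∫j(t)dt y aplicando a(0) = 0, encontramos a(t) = -54·sin(3·t). Tomando ∫a(t)dt y aplicando v(0) = 18, encontramos v(t) = 18·cos(3·t). La antiderivada de la velocidad es la posición. Usando x(0) = 0, obtenemos x(t) = 6·sin(3·t). Tenemos la posición x(t) = 6·sin(3·t). Sustituyendo t = pi/3: x(pi/3) = 0.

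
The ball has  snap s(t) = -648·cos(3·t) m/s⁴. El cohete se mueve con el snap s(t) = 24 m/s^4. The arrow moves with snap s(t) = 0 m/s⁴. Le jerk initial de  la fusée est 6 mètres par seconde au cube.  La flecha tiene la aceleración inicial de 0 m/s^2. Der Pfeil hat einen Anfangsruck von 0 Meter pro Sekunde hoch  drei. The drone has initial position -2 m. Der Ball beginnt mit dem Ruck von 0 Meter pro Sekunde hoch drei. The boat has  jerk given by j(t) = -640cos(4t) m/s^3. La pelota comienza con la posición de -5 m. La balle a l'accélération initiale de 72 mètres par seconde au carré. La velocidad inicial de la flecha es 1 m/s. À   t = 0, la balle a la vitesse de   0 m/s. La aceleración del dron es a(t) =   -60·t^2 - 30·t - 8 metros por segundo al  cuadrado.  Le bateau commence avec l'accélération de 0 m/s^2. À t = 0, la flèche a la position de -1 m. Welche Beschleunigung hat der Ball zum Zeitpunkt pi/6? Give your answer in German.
Ausgehend von dem Snap s(t) = -648·cos(3·t), nehmen wir 2 Integrale. Mit ∫s(t)dt und Anwendung von j(0) = 0, finden wir j(t) = -216·sin(3·t). Mit ∫j(t)dt und Anwendung von a(0) = 72, finden wir a(t) = 72·cos(3·t). Mit a(t) = 72·cos(3·t) und Einsetzen von t = pi/6, finden wir a = 0.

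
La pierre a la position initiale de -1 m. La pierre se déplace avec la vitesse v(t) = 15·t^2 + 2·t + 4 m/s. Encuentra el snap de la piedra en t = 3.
Para resolver esto, necesitamos tomar 3 derivadas de nuestra ecuación de la velocidad v(t) = 15·t^2 + 2·t + 4. Tomando d/dt de v(t), encontramos a(t) = 30·t + 2. Tomando d/dt de a(t), encontramos j(t) = 30. La derivada de la sacudida da el snap: s(t) = 0. Tenemos el snap s(t) = 0. Sustituyendo t = 3: s(3) = 0.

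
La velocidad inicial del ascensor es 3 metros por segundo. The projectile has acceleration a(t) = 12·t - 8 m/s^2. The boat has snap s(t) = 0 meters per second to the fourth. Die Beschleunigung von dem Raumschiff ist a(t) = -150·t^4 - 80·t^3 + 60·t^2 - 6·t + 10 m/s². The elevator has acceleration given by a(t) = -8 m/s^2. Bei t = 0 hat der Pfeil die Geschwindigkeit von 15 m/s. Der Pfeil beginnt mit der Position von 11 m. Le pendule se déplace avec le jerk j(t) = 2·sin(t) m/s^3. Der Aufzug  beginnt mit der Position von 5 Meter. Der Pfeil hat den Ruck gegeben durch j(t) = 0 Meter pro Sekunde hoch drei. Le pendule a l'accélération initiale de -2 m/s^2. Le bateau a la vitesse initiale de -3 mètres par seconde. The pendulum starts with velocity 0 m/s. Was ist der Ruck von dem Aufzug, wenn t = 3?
Ausgehend von der Beschleunigung a(t) = -8, nehmen wir 1 Ableitung. Die Ableitung von der Beschleunigung ergibt den Ruck: j(t) = 0. Mit j(t) = 0 und Einsetzen von t = 3, finden wir j = 0.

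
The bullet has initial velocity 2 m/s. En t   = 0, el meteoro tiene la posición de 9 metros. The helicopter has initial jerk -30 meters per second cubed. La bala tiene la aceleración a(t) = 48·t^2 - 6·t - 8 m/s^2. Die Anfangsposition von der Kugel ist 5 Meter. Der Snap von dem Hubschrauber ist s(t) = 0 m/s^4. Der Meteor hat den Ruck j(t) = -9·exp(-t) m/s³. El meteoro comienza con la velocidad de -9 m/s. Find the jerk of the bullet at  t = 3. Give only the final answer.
At t = 3, j = 282.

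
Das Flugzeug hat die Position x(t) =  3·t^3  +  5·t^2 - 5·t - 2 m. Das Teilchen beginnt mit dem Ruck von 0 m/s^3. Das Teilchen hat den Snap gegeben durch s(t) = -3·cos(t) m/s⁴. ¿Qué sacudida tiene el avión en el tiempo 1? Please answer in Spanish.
Para resolver esto, necesitamos tomar 3 derivadas de nuestra ecuación de la posición x(t) = 3·t^3 + 5·t^2 - 5·t - 2. Derivando la posición, obtenemos la velocidad: v(t) = 9·t^2 + 10·t - 5. La derivada de la velocidad da la aceleración: a(t) = 18·t + 10. Derivando la aceleración, obtenemos la sacudida: j(t) = 18. Usando j(t) = 18 y sustituyendo t = 1, encontramos j = 18.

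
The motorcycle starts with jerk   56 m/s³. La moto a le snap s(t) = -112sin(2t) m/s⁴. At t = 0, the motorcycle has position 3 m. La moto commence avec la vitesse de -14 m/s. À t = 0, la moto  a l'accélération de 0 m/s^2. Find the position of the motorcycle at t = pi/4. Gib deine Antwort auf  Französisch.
En partant du snap s(t) = -112·sin(2·t), nous prenons 4 primitives. La primitive du snap est le jerk. En utilisant j(0) = 56, nous obtenons j(t) = 56·cos(2·t). L'intégrale du jerk est l'accélération. En utilisant a(0) = 0, nous obtenons a(t) = 28·sin(2·t). La primitive de l'accélération, avec v(0) = -14, donne la vitesse: v(t) = -14·cos(2·t). La primitive de la vitesse est la position. En utilisant x(0) = 3, nous obtenons x(t) = 3 - 7·sin(2·t). De l'équation de la position x(t) = 3 - 7·sin(2·t), nous substituons t = pi/4 pour obtenir x = -4.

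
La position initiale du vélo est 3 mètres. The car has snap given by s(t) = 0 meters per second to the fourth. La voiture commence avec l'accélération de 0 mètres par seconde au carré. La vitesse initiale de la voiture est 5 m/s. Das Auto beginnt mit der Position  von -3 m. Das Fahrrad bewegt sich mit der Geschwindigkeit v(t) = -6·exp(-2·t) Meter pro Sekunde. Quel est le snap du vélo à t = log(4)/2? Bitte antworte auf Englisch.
Starting from velocity v(t) = -6·exp(-2·t), we take 3 derivatives. The derivative of velocity gives acceleration: a(t) = 12·exp(-2·t). The derivative of acceleration gives jerk: j(t) = -24·exp(-2·t). Differentiating jerk, we get snap: s(t) = 48·exp(-2·t). From the given snap equation s(t) = 48·exp(-2·t), we substitute t = log(4)/2 to get s = 12.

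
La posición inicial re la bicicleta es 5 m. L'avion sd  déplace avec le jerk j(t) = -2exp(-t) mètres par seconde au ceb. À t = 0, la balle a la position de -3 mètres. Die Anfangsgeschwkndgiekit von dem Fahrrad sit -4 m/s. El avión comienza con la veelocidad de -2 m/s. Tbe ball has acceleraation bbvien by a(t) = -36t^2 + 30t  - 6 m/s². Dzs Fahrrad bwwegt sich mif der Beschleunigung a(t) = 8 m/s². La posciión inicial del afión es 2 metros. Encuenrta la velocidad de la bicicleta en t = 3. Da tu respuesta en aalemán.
Ausgehend von der Beschleunigung a(t) = 8, nehmen wir 1 Stammfunktion. Durch Integration von der Beschleunigung und Verwendung der Anfangsbedingung v(0) = -4, erhalten wir v(t) = 8·t - 4. Mit v(t) = 8·t - 4 und Einsetzen von t = 3, finden wir v = 20.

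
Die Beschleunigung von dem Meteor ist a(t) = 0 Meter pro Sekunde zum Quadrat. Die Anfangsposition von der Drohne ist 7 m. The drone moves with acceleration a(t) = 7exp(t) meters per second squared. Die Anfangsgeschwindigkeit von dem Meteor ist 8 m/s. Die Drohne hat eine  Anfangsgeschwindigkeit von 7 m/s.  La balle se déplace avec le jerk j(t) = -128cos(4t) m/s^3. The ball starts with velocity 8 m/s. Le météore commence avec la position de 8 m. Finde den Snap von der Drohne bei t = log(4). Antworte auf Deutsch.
Wir müssen unsere Gleichung für die Beschleunigung a(t) = 7·exp(t) 2-mal ableiten. Durch Ableiten von der Beschleunigung erhalten wir den Ruck: j(t) = 7·exp(t). Die Ableitung von dem Ruck ergibt den Snap: s(t) = 7·exp(t). Wir haben den Snap s(t) = 7·exp(t). Durch Einsetzen von t = log(4): s(log(4)) = 28.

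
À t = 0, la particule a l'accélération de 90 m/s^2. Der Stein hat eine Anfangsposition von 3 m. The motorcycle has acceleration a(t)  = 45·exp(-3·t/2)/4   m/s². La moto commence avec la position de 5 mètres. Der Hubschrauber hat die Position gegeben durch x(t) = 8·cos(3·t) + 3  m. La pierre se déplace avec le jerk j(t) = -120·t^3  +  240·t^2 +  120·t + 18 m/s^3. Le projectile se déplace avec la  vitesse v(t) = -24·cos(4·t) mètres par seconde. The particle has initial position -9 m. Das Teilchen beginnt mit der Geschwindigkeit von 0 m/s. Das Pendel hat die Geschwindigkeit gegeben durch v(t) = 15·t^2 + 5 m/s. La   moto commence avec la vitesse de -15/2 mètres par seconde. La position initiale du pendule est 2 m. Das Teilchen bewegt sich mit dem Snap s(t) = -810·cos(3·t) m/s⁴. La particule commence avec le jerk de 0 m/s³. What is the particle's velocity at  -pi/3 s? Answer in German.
Ausgehend von dem Snap s(t) = -810·cos(3·t), nehmen wir 3 Integrale. Durch Integration von dem Snap und Verwendung der Anfangsbedingung j(0) = 0, erhalten wir j(t) = -270·sin(3·t). Die Stammfunktion von dem Ruck, mit a(0) = 90, ergibt die Beschleunigung: a(t) = 90·cos(3·t). Das Integral von der Beschleunigung ist die Geschwindigkeit. Mit v(0) = 0 erhalten wir v(t) = 30·sin(3·t). Aus der Gleichung für die Geschwindigkeit v(t) = 30·sin(3·t), setzen wir t = -pi/3 ein und erhalten v = 0.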